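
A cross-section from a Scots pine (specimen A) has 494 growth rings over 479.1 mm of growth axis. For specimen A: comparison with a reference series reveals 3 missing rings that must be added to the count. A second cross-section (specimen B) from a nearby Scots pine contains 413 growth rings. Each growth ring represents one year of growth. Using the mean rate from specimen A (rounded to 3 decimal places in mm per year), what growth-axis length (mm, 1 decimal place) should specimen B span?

Specimen A: true growth ring count = 494 + 3 = 497.
A: Mean rate = 479.1 mm / 497 years ≈ 0.964 mm/yr.
B's length ≈ 0.964 × 413 = 398.1 mm.

398.1 mm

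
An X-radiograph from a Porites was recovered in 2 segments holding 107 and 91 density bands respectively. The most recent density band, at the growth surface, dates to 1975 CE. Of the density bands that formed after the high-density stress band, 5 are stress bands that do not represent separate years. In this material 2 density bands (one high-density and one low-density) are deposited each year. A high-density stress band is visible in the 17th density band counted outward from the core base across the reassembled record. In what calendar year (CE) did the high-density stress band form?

Total density bands = 107 + 91 = 198.
Between density band 17 and the growth surface there are 198 − 17 = 181 density bands.
Excluding 5 false density bands: 181 − 5 = 176.
Dividing by 2 density bands per year: 176 / 2 = 88 years.
1975 − 88 = 1887 CE.

1887 CE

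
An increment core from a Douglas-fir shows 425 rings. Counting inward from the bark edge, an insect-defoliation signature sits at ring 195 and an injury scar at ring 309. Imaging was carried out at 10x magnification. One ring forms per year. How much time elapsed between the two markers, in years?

Separation: 309 − 195 = 114 rings.
One ring per year makes the interval 114 years.

114 yr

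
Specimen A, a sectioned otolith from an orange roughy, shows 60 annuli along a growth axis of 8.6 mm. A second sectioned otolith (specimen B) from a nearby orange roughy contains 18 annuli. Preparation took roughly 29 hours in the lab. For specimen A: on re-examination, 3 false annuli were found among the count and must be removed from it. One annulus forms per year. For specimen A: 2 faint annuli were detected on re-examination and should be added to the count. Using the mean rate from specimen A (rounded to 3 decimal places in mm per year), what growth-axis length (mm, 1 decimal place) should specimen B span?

2.6 mm

Specimen A: correcting the raw count gives 60 − 3 + 2 = 59 true annuli.
A: 8.6 mm over 59 years gives 8.6 / 59 ≈ 0.146 mm/yr.
For B, 0.146 mm/year × 18 years = 2.6 mm.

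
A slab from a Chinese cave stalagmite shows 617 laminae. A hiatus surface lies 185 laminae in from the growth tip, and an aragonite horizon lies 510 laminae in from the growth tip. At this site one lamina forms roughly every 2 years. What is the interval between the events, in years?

510 − 185 = 325 laminae lie between the two events.
Multiplying by 2 years per lamina: 325 × 2 = 650 years.

650 years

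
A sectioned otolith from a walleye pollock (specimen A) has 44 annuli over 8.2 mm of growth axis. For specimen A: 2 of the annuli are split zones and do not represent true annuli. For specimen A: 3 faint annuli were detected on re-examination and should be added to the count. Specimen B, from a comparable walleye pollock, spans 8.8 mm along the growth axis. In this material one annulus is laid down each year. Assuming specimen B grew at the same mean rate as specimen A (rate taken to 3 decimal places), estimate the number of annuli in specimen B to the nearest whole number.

Specimen A: true annulus count = 44 − 2 + 3 = 45.
A: Extension rate ≈ 8.2 / 45 = 0.182 mm per year.
B spans 8.8 / 0.182 = 48.35 years ≈ 48 annuli.

48 annuli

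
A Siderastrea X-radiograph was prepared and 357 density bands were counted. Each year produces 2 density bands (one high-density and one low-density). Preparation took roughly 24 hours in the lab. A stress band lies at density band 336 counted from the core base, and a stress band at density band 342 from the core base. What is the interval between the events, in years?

342 − 336 = 6 density bands lie between the two events.
Dividing by 2 density bands per year: 6 / 2 = 3 years.

3 years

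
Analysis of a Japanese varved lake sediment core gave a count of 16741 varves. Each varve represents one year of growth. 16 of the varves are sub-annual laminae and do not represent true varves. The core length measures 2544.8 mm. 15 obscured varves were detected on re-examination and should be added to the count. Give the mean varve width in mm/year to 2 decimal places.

0.15 mm/year

Correcting the raw count gives 16741 − 16 + 15 = 16740 true varves.
Mean rate = 2544.8 mm / 16740 years ≈ 0.15 mm/year.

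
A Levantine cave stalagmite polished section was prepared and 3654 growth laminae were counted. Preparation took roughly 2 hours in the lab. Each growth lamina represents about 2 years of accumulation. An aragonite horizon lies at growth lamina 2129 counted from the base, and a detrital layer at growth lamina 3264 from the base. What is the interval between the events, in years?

2270 yr

The two markers are separated by 3264 − 2129 = 1135 growth laminae.
At 2 years per growth lamina, 1135 × 2 = 2270 years.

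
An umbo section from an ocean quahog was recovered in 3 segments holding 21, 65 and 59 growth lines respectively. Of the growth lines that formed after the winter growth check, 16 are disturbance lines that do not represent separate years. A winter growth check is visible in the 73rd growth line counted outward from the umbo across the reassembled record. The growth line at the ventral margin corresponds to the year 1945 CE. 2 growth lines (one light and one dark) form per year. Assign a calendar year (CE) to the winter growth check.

Total growth lines = 21 + 65 + 59 = 145.
145 − 73 = 72 growth lines lie beyond the winter growth check toward the ventral margin.
72 − 16 false = 56 true growth lines after the winter growth check.
56 growth lines at 2 per year is 56 / 2 = 28 years.
Counting back 28 years from 1945 CE places the winter growth check in 1945 − 28 = 1917 CE.

1917 CE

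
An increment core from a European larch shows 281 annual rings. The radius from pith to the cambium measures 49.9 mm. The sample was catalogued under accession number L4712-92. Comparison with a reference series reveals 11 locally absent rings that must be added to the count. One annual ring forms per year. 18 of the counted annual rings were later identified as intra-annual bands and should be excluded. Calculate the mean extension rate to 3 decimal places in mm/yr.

0.182 mm/yr

True annual ring count = 281 − 18 + 11 = 274.
Mean rate = 49.9 mm / 274 years ≈ 0.182 mm/yr.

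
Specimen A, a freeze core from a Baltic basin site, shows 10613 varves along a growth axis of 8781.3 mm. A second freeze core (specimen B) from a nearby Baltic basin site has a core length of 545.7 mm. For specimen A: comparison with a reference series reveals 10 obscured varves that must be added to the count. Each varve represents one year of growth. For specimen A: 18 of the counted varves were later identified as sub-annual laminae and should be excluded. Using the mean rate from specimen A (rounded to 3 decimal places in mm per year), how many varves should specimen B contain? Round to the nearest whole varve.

659 varves

Specimen A: after corrections the count is 10613 − 18 + 10 = 10605 varves.
A: Extension rate ≈ 8781.3 / 10605 = 0.828 mm/yr.
Specimen B: 545.7 mm / 0.828 mm per year = 659.06 years ≈ 659 varves.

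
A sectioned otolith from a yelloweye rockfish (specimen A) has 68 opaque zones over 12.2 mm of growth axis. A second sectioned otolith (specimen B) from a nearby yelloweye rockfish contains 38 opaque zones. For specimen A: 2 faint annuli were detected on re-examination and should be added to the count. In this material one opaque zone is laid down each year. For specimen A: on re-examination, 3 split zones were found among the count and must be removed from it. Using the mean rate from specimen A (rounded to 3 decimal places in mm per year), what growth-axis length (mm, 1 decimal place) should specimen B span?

6.9 mm

Specimen A: adjusted count: 68 − 3 + 2 = 67 opaque zones.
A: 12.2 mm over 67 years gives 12.2 / 67 ≈ 0.182 mm per year.
Length of B = 0.182 × 38 = 6.9 mm.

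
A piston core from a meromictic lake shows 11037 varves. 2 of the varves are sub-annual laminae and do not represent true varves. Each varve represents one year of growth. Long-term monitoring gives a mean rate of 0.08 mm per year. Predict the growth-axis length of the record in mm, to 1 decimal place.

882.8 mm

After corrections the count is 11037 − 2 = 11035 varves.
11035 years at 0.08 mm/year gives 0.08 × 11035 = 882.8 mm.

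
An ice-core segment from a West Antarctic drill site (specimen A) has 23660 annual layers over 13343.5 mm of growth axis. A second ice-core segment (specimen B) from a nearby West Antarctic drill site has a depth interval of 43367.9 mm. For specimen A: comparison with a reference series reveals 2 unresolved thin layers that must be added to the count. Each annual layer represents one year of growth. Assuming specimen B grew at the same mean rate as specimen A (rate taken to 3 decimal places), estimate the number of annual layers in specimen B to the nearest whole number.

76893 annual layers

Specimen A: after corrections the count is 23660 + 2 = 23662 annual layers.
A: Extension rate ≈ 13343.5 / 23662 = 0.564 mm/yr.
Specimen B: 43367.9 mm / 0.564 mm per year = 76893.44 years ≈ 76893 annual layers.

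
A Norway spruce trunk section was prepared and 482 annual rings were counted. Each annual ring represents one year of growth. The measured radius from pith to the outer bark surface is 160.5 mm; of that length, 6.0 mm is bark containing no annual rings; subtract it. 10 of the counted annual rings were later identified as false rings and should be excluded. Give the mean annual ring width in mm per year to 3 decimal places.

Correcting the raw count gives 482 − 10 = 472 true annual rings.
The growth record spans 160.5 − 6.0 = 154.5 mm.
Mean rate = 154.5 mm / 472 years ≈ 0.327 mm per year.

0.327 mm per year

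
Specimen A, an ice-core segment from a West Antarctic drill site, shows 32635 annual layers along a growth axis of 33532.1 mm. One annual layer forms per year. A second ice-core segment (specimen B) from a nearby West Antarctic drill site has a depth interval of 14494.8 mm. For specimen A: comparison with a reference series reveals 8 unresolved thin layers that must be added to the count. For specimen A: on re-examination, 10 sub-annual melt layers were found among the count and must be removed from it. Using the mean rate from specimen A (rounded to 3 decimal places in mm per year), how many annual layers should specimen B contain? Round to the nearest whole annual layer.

14100 annual layers

Specimen A: correcting the raw count gives 32635 − 10 + 8 = 32633 true annual layers.
A: Extension rate ≈ 33532.1 / 32633 = 1.028 mm per year.
For B, 14494.8 / 1.028 = 14100.00 years ≈ 14100 annual layers.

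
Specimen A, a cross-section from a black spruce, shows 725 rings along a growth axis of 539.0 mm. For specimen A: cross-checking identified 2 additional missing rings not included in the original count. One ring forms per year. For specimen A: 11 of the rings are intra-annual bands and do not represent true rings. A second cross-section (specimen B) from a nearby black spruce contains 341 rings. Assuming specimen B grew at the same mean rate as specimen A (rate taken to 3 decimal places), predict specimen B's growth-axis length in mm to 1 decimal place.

256.8 mm

Specimen A: adjusted count: 725 − 11 + 2 = 716 rings.
A: 539.0 mm over 716 years gives 539.0 / 716 ≈ 0.753 mm/yr.
For B, 0.753 mm/year × 341 years = 256.8 mm.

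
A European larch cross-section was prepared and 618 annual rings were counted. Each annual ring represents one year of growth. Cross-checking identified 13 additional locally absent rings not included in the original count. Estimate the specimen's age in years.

True annual ring count = 618 + 13 = 631.
At one annual ring per year, that is 631 years.

631 years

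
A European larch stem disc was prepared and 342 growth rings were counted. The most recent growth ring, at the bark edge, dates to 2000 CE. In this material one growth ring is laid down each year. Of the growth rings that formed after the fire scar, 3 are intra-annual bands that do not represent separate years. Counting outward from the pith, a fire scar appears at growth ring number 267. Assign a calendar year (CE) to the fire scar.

The fire scar sits at growth ring 267 from the pith, so 342 − 267 = 75 growth rings formed after it.
75 − 3 false = 72 true growth rings after the fire scar.
2000 − 72 = 1928 CE.

1928 CE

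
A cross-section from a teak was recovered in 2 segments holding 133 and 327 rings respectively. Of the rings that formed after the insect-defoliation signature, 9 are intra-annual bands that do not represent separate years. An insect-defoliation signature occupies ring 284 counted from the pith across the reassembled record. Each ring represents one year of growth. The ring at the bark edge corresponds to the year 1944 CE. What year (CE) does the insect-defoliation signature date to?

Total rings = 133 + 327 = 460.
Between ring 284 and the bark edge there are 460 − 284 = 176 rings.
176 − 9 false = 167 true rings after the insect-defoliation signature.
Counting back 167 years from 1944 CE places the insect-defoliation signature in 1944 − 167 = 1777 CE.

1777 CE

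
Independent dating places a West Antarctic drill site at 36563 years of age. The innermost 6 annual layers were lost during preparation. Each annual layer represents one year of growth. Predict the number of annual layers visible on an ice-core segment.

36557 annual layers

One annual layer per year gives 36563 annual layers over 36563 years.
Less the 6 uncaptured annual layers: 36563 − 6 = 36557.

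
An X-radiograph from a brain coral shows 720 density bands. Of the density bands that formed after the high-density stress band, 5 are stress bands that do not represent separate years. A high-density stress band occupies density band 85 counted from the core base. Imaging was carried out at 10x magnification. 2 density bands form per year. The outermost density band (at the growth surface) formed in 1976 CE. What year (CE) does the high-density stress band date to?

1661 CE

Between density band 85 and the growth surface there are 720 − 85 = 635 density bands.
635 − 5 false = 630 true density bands after the high-density stress band.
630 density bands at 2 per year is 630 / 2 = 315 years.
Counting back 315 years from 1976 CE places the high-density stress band in 1976 − 315 = 1661 CE.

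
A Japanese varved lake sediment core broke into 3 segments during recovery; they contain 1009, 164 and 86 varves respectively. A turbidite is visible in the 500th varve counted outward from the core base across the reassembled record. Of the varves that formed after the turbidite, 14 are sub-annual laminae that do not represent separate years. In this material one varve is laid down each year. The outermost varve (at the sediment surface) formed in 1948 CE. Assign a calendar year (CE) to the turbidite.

Total varves = 1009 + 164 + 86 = 1259.
Between varve 500 and the sediment surface there are 1259 − 500 = 759 varves.
Excluding 14 false varves: 759 − 14 = 745.
1948 − 745 = 1203 CE.

1203 CE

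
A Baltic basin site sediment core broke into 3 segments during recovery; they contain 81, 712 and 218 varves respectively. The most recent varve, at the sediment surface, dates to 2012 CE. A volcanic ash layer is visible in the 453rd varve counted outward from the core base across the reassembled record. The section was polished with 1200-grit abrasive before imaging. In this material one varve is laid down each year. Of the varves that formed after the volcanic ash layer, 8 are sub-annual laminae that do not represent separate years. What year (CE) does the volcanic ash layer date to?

Total varves = 81 + 712 + 218 = 1011.
Between varve 453 and the sediment surface there are 1011 − 453 = 558 varves.
Removing the 8 false varves leaves 558 − 8 = 550 true varves beyond the volcanic ash layer.
The varve at the sediment surface is 2012 CE, so the volcanic ash layer dates to 2012 − 550 = 1462 CE.

1462 CE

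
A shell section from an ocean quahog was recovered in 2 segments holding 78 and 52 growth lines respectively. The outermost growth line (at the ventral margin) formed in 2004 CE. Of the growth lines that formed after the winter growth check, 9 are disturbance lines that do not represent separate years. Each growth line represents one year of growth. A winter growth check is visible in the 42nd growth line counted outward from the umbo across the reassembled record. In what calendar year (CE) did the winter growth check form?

1925 CE

Total growth lines = 78 + 52 = 130.
Between growth line 42 and the ventral margin there are 130 − 42 = 88 growth lines.
Excluding 9 false growth lines: 88 − 9 = 79.
The growth line at the ventral margin is 2004 CE, so the winter growth check dates to 2004 − 79 = 1925 CE.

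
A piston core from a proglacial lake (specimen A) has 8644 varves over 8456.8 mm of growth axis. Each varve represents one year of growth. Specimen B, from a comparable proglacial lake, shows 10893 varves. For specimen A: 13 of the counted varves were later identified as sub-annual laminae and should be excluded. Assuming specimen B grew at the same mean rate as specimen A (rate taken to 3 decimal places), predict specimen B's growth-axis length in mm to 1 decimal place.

10675.1 mm

Specimen A: correcting the raw count gives 8644 − 13 = 8631 true varves.
A: Extension rate ≈ 8456.8 / 8631 = 0.980 mm/year.
For B, 0.980 mm/year × 10893 years = 10675.1 mm.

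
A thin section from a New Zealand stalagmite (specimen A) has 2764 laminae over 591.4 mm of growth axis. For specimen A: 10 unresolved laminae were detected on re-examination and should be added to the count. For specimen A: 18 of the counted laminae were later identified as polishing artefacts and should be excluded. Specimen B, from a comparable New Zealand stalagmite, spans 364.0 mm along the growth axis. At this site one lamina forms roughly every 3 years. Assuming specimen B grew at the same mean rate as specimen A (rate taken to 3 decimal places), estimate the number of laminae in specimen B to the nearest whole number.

Specimen A: correcting the raw count gives 2764 − 18 + 10 = 2756 true laminae.
Specimen A: at 3 years per lamina, 2756 × 3 = 8268 years.
A: 591.4 mm over 8268 years gives 591.4 / 8268 ≈ 0.072 mm per year.
B spans 364.0 / 0.072 = 5055.56 years; at 3 years per lamina that is 5055.56 / 3 ≈ 1685 laminae.

1685 laminae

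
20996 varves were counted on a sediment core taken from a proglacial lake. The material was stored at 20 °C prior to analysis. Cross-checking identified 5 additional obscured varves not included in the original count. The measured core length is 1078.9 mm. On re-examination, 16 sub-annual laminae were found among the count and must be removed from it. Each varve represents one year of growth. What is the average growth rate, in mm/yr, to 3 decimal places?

Correcting the raw count gives 20996 − 16 + 5 = 20985 true varves.
1078.9 mm over 20985 years gives 1078.9 / 20985 ≈ 0.051 mm/yr.

0.051 mm/yr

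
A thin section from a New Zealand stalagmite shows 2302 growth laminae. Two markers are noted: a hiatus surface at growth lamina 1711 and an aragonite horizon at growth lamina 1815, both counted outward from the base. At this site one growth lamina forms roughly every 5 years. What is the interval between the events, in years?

520 yr

1815 − 1711 = 104 growth laminae lie between the two events.
104 growth laminae at 5 years each span 104 × 5 = 520 years.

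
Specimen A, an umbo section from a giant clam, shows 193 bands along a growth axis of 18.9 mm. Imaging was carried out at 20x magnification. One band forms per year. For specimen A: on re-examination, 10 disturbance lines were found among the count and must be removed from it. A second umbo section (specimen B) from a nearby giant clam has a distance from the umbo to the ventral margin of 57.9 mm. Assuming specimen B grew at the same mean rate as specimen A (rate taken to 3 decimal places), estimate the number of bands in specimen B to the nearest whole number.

562 bands

Specimen A: after corrections the count is 193 − 10 = 183 bands.
A: Extension rate ≈ 18.9 / 183 = 0.103 mm per year.
B spans 57.9 / 0.103 = 562.14 years ≈ 562 bands.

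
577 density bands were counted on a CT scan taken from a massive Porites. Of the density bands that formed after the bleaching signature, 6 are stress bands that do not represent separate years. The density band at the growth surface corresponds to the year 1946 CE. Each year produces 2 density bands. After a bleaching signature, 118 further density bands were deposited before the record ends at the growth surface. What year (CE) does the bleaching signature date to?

There are 118 density bands younger than the bleaching signature.
Excluding 6 false density bands: 118 − 6 = 112.
Dividing by 2 density bands per year: 112 / 2 = 56 years.
Counting back 56 years from 1946 CE places the bleaching signature in 1946 − 56 = 1890 CE.

1890 CE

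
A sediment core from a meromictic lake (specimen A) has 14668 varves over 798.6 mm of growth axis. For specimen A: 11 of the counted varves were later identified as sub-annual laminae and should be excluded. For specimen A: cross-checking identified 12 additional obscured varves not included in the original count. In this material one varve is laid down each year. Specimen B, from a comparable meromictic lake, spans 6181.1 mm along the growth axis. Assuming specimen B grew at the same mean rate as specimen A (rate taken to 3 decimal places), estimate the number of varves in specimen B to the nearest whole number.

114465 varves

Specimen A: correcting the raw count gives 14668 − 11 + 12 = 14669 true varves.
A: 798.6 mm over 14669 years gives 798.6 / 14669 ≈ 0.054 mm/year.
For B, 6181.1 / 0.054 = 114464.81 years ≈ 114465 varves.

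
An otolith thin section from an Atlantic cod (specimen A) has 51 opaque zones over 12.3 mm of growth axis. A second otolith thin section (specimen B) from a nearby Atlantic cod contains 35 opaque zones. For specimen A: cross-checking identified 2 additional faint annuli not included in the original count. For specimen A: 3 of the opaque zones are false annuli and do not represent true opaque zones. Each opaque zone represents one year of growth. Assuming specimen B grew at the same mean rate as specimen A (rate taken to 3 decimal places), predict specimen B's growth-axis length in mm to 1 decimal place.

Specimen A: correcting the raw count gives 51 − 3 + 2 = 50 true opaque zones.
A: 12.3 mm over 50 years gives 12.3 / 50 ≈ 0.246 mm/year.
Length of B = 0.246 × 35 = 8.6 mm.

8.6 mm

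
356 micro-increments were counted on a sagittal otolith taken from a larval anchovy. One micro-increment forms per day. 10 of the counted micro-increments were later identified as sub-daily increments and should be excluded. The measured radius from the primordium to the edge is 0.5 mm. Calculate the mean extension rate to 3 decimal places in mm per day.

After corrections the count is 356 − 10 = 346 micro-increments.
Extension rate ≈ 0.5 / 346 = 0.001 mm per day.

0.001 mm per day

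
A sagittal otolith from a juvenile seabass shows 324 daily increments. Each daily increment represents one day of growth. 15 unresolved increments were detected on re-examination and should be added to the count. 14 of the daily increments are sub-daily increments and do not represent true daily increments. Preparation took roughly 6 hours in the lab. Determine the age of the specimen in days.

325 d

After corrections the count is 324 − 14 + 15 = 325 daily increments.
One daily increment per day makes the duration 325 days.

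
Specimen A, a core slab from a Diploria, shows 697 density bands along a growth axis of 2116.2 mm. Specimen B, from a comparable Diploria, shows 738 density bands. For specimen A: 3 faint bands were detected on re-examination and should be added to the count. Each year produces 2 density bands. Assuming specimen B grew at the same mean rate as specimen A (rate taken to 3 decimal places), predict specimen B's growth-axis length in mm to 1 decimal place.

Specimen A: adjusted count: 697 + 3 = 700 density bands.
Specimen A: dividing by 2 density bands per year: 700 / 2 = 350 years.
A: Extension rate ≈ 2116.2 / 350 = 6.046 mm per year.
Specimen B: with 2 density bands per year, 738 / 2 = 369 years. Length of B = 6.046 × 369 = 2231.0 mm.

2231.0 mm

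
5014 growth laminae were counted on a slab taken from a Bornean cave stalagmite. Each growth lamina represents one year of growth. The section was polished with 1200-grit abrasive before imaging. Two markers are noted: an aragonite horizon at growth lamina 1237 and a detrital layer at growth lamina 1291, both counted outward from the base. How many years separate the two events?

54 yr

Separation: 1291 − 1237 = 54 growth laminae.
One growth lamina per year makes the interval 54 years.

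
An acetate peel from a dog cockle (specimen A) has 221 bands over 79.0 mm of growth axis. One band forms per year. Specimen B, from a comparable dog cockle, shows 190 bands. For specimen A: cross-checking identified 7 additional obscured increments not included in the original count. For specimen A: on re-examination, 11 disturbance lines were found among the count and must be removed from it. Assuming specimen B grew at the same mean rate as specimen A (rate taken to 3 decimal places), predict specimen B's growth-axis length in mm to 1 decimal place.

Specimen A: adjusted count: 221 − 11 + 7 = 217 bands.
A: Mean rate = 79.0 mm / 217 years ≈ 0.364 mm/year.
For B, 0.364 mm/year × 190 years = 69.2 mm.

69.2 mm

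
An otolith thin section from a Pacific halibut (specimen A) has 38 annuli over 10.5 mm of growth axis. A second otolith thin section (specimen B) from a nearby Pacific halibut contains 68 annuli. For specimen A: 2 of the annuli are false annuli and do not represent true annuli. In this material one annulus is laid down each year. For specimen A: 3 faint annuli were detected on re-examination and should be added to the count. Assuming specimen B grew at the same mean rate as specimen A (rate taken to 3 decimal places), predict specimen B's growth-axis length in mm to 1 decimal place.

Specimen A: true annulus count = 38 − 2 + 3 = 39.
A: Mean rate = 10.5 mm / 39 years ≈ 0.269 mm per year.
B's length ≈ 0.269 × 68 = 18.3 mm.

18.3 mm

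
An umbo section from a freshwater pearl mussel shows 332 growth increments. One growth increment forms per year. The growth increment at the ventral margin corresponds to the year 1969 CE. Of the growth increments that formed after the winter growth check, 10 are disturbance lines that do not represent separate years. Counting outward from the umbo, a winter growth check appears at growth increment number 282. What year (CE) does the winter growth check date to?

332 − 282 = 50 growth increments lie beyond the winter growth check toward the ventral margin.
Removing the 10 false growth increments leaves 50 − 10 = 40 true growth increments beyond the winter growth check.
1969 − 40 = 1929 CE.

1929 CE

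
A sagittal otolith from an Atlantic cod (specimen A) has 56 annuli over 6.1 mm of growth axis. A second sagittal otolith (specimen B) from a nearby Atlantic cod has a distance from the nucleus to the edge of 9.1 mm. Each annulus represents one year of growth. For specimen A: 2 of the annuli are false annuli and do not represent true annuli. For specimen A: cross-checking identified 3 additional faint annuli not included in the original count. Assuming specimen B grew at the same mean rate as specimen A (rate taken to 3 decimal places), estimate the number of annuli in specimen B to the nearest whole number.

Specimen A: true annulus count = 56 − 2 + 3 = 57.
A: 6.1 mm over 57 years gives 6.1 / 57 ≈ 0.107 mm/year.
For B, 9.1 / 0.107 = 85.05 years ≈ 85 annuli.

85 annuli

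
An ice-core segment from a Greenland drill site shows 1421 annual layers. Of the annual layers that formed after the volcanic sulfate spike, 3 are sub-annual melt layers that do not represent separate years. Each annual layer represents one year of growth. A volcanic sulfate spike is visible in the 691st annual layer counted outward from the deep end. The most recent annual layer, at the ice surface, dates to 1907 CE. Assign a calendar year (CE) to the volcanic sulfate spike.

1180 CE

1421 − 691 = 730 annual layers lie beyond the volcanic sulfate spike toward the ice surface.
Excluding 3 false annual layers: 730 − 3 = 727.
1907 − 727 = 1180 CE.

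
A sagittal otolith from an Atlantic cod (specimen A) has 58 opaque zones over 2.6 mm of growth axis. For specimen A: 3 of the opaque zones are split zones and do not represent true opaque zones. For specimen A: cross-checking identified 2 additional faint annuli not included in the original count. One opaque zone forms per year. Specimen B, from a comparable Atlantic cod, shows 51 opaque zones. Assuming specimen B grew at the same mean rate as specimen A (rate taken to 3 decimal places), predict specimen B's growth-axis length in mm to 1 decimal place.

Specimen A: after corrections the count is 58 − 3 + 2 = 57 opaque zones.
A: 2.6 mm over 57 years gives 2.6 / 57 ≈ 0.046 mm per year.
B's length ≈ 0.046 × 51 = 2.3 mm.

2.3 mm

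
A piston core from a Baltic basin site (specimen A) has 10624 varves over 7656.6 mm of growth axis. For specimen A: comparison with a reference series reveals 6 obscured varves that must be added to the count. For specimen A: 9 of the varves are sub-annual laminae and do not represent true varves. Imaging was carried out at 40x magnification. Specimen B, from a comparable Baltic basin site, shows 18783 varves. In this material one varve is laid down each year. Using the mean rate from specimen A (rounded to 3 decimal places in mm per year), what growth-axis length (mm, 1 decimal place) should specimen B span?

13542.5 mm

Specimen A: correcting the raw count gives 10624 − 9 + 6 = 10621 true varves.
A: Mean rate = 7656.6 mm / 10621 years ≈ 0.721 mm/year.
For B, 0.721 mm/year × 18783 years = 13542.5 mm.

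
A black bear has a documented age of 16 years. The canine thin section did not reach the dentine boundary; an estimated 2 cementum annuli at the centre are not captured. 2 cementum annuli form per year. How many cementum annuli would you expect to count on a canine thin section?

With 2 cementum annuli per year, 16 years would produce 16 × 2 = 32 cementum annuli.
Less the 2 uncaptured cementum annuli: 32 − 2 = 30.

30 cementum annuli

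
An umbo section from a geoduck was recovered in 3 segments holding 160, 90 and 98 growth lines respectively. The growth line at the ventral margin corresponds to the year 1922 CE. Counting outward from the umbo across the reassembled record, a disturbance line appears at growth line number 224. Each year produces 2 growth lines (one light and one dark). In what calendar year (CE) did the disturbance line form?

1860 CE

Total growth lines = 160 + 90 + 98 = 348.
The disturbance line sits at growth line 224 from the umbo, so 348 − 224 = 124 growth lines formed after it.
Dividing by 2 growth lines per year: 124 / 2 = 62 years.
Counting back 62 years from 1922 CE places the disturbance line in 1922 − 62 = 1860 CE.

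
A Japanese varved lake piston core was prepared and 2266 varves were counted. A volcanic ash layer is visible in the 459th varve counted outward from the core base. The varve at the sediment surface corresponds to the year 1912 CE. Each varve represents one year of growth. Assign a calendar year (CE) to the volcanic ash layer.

105 CE

The volcanic ash layer sits at varve 459 from the core base, so 2266 − 459 = 1807 varves formed after it.
The varve at the sediment surface is 1912 CE, so the volcanic ash layer dates to 1912 − 1807 = 105 CE.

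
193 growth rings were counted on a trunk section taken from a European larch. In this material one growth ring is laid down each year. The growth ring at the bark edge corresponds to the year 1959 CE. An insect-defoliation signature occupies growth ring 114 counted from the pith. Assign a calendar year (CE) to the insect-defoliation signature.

1880 CE

193 − 114 = 79 growth rings lie beyond the insect-defoliation signature toward the bark edge.
Counting back 79 years from 1959 CE places the insect-defoliation signature in 1959 − 79 = 1880 CE.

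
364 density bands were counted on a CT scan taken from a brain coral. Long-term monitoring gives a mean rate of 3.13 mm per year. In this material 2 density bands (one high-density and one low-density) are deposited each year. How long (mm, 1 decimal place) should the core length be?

569.7 mm

364 density bands at 2 per year is 364 / 2 = 182 years.
Predicted length = 3.13 mm/year × 182 years = 569.7 mm.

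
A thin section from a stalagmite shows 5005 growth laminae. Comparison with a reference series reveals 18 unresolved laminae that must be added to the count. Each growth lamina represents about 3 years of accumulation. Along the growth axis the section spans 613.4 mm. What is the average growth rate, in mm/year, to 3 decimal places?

True growth lamina count = 5005 + 18 = 5023.
At 3 years per growth lamina, 5023 × 3 = 15069 years.
Extension rate ≈ 613.4 / 15069 = 0.041 mm/year.

0.041 mm/year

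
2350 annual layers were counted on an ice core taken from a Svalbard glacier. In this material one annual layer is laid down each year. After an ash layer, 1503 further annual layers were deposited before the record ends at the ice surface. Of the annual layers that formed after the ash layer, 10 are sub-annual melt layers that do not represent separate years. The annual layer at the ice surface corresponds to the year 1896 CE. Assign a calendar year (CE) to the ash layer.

403 CE

1503 annual layers post-date the ash layer.
1503 − 10 false = 1493 true annual layers after the ash layer.
The annual layer at the ice surface is 1896 CE, so the ash layer dates to 1896 − 1493 = 403 CE.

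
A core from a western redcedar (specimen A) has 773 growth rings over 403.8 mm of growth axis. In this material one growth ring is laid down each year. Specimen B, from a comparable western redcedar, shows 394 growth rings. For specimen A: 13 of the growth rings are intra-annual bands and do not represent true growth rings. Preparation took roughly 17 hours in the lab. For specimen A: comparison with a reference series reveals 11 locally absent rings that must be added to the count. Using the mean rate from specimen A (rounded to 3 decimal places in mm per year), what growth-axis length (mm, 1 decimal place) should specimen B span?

206.5 mm

Specimen A: correcting the raw count gives 773 − 13 + 11 = 771 true growth rings.
A: Mean rate = 403.8 mm / 771 years ≈ 0.524 mm/yr.
Length of B = 0.524 × 394 = 206.5 mm.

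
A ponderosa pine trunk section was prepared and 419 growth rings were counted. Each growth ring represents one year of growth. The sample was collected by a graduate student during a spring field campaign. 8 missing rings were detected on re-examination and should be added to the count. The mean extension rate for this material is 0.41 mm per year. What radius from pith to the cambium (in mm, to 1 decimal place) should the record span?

175.1 mm

After corrections the count is 419 + 8 = 427 growth rings.
Predicted length = 0.41 mm/year × 427 years = 175.1 mm.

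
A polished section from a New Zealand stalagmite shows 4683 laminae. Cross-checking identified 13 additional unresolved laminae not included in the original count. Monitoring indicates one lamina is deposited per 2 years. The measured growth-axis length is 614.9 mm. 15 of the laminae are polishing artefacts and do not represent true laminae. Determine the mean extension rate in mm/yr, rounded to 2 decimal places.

Adjusted count: 4683 − 15 + 13 = 4681 laminae.
4681 laminae at 2 years each span 4681 × 2 = 9362 years.
Mean rate = 614.9 mm / 9362 years ≈ 0.07 mm/yr.

0.07 mm/yr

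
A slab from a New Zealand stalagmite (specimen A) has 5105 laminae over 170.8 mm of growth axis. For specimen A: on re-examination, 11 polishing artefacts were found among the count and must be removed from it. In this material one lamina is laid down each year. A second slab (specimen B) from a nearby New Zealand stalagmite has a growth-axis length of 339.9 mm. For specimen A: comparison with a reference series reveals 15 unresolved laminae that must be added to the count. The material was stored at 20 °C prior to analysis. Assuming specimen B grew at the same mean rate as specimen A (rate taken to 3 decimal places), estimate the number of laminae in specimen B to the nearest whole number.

Specimen A: adjusted count: 5105 − 11 + 15 = 5109 laminae.
A: 170.8 mm over 5109 years gives 170.8 / 5109 ≈ 0.033 mm/year.
Specimen B: 339.9 mm / 0.033 mm per year = 10300.00 years ≈ 10300 laminae.

10300 laminae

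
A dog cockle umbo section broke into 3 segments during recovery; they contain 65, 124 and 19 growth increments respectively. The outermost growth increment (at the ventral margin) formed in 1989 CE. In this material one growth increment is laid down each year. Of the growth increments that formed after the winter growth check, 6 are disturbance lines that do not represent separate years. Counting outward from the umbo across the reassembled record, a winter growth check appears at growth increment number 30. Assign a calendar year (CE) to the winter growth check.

1817 CE

Total growth increments = 65 + 124 + 19 = 208.
The winter growth check sits at growth increment 30 from the umbo, so 208 − 30 = 178 growth increments formed after it.
Excluding 6 false growth increments: 178 − 6 = 172.
1989 − 172 = 1817 CE.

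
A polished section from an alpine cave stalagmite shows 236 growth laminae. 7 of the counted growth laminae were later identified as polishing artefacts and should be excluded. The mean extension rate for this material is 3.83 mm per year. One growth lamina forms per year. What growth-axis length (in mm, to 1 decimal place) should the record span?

877.1 mm

Correcting the raw count gives 236 − 7 = 229 true growth laminae.
Length ≈ 3.83 × 229 = 877.1 mm.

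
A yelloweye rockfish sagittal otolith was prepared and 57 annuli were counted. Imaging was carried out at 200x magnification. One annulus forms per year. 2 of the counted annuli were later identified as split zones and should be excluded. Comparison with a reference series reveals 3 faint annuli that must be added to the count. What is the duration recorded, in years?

True annulus count = 57 − 2 + 3 = 58.
At one annulus per year, that is 58 years.

58 years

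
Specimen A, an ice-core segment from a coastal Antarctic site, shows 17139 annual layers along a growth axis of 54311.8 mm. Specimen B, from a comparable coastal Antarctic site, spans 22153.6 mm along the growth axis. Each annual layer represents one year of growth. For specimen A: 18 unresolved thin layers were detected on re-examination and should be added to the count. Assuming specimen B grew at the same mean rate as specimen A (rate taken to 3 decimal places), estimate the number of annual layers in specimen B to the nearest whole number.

Specimen A: after corrections the count is 17139 + 18 = 17157 annual layers.
A: Mean rate = 54311.8 mm / 17157 years ≈ 3.166 mm per year.
For B, 22153.6 / 3.166 = 6997.35 years ≈ 6997 annual layers.

6997 annual layers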